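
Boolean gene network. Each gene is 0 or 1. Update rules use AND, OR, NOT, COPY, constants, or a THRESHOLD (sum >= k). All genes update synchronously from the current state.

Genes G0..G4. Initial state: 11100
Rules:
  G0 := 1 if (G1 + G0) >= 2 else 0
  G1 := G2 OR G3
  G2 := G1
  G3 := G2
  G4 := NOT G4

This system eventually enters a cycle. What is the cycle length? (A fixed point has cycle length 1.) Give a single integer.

Step 0: 11100
Step 1: G0=(1+1>=2)=1 G1=G2|G3=1|0=1 G2=G1=1 G3=G2=1 G4=NOT G4=NOT 0=1 -> 11111
Step 2: G0=(1+1>=2)=1 G1=G2|G3=1|1=1 G2=G1=1 G3=G2=1 G4=NOT G4=NOT 1=0 -> 11110
Step 3: G0=(1+1>=2)=1 G1=G2|G3=1|1=1 G2=G1=1 G3=G2=1 G4=NOT G4=NOT 0=1 -> 11111
State from step 3 equals state from step 1 -> cycle length 2

Answer: 2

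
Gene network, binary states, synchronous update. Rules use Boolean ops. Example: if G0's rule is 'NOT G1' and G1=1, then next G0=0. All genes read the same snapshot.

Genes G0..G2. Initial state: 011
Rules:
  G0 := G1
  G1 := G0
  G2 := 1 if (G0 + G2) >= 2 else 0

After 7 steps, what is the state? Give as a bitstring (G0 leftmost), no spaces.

Step 1: G0=G1=1 G1=G0=0 G2=(0+1>=2)=0 -> 100
Step 2: G0=G1=0 G1=G0=1 G2=(1+0>=2)=0 -> 010
Step 3: G0=G1=1 G1=G0=0 G2=(0+0>=2)=0 -> 100
Step 4: G0=G1=0 G1=G0=1 G2=(1+0>=2)=0 -> 010
Step 5: G0=G1=1 G1=G0=0 G2=(0+0>=2)=0 -> 100
Step 6: G0=G1=0 G1=G0=1 G2=(1+0>=2)=0 -> 010
Step 7: G0=G1=1 G1=G0=0 G2=(0+0>=2)=0 -> 100

100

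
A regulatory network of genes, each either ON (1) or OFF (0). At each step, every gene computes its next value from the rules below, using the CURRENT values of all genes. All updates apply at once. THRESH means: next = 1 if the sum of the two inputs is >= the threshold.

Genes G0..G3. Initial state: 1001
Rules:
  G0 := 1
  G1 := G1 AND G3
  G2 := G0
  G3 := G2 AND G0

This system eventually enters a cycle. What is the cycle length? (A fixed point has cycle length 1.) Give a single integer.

Step 0: 1001
Step 1: G0=1(const) G1=G1&G3=0&1=0 G2=G0=1 G3=G2&G0=0&1=0 -> 1010
Step 2: G0=1(const) G1=G1&G3=0&0=0 G2=G0=1 G3=G2&G0=1&1=1 -> 1011
Step 3: G0=1(const) G1=G1&G3=0&1=0 G2=G0=1 G3=G2&G0=1&1=1 -> 1011
State from step 3 equals state from step 2 -> cycle length 1

Answer: 1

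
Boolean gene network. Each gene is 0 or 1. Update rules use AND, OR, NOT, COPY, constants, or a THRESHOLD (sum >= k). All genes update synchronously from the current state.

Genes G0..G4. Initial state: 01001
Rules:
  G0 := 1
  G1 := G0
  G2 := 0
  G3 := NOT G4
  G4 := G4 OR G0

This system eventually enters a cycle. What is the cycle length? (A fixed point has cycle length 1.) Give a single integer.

Answer: 1

Derivation:
Step 0: 01001
Step 1: G0=1(const) G1=G0=0 G2=0(const) G3=NOT G4=NOT 1=0 G4=G4|G0=1|0=1 -> 10001
Step 2: G0=1(const) G1=G0=1 G2=0(const) G3=NOT G4=NOT 1=0 G4=G4|G0=1|1=1 -> 11001
Step 3: G0=1(const) G1=G0=1 G2=0(const) G3=NOT G4=NOT 1=0 G4=G4|G0=1|1=1 -> 11001
State from step 3 equals state from step 2 -> cycle length 1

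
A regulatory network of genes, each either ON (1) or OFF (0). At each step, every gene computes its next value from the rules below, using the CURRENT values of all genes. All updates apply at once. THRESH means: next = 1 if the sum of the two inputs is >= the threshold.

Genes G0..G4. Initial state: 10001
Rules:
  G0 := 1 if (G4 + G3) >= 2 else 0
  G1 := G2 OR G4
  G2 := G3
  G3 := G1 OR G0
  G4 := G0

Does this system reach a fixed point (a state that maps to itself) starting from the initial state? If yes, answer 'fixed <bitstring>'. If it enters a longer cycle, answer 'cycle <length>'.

Answer: cycle 2

Derivation:
Step 0: 10001
Step 1: G0=(1+0>=2)=0 G1=G2|G4=0|1=1 G2=G3=0 G3=G1|G0=0|1=1 G4=G0=1 -> 01011
Step 2: G0=(1+1>=2)=1 G1=G2|G4=0|1=1 G2=G3=1 G3=G1|G0=1|0=1 G4=G0=0 -> 11110
Step 3: G0=(0+1>=2)=0 G1=G2|G4=1|0=1 G2=G3=1 G3=G1|G0=1|1=1 G4=G0=1 -> 01111
Step 4: G0=(1+1>=2)=1 G1=G2|G4=1|1=1 G2=G3=1 G3=G1|G0=1|0=1 G4=G0=0 -> 11110
Cycle of length 2 starting at step 2 -> no fixed point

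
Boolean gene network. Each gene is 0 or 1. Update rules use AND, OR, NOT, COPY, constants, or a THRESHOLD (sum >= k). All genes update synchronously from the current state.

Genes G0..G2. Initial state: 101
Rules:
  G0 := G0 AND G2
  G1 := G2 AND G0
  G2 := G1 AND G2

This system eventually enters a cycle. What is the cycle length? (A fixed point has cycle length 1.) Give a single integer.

Answer: 1

Derivation:
Step 0: 101
Step 1: G0=G0&G2=1&1=1 G1=G2&G0=1&1=1 G2=G1&G2=0&1=0 -> 110
Step 2: G0=G0&G2=1&0=0 G1=G2&G0=0&1=0 G2=G1&G2=1&0=0 -> 000
Step 3: G0=G0&G2=0&0=0 G1=G2&G0=0&0=0 G2=G1&G2=0&0=0 -> 000
State from step 3 equals state from step 2 -> cycle length 1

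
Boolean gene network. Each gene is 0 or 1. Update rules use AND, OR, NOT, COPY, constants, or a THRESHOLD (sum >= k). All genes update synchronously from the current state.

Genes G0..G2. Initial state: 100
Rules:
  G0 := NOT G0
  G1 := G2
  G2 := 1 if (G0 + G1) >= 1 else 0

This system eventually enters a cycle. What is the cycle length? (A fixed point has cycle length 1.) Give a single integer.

Step 0: 100
Step 1: G0=NOT G0=NOT 1=0 G1=G2=0 G2=(1+0>=1)=1 -> 001
Step 2: G0=NOT G0=NOT 0=1 G1=G2=1 G2=(0+0>=1)=0 -> 110
Step 3: G0=NOT G0=NOT 1=0 G1=G2=0 G2=(1+1>=1)=1 -> 001
State from step 3 equals state from step 1 -> cycle length 2

Answer: 2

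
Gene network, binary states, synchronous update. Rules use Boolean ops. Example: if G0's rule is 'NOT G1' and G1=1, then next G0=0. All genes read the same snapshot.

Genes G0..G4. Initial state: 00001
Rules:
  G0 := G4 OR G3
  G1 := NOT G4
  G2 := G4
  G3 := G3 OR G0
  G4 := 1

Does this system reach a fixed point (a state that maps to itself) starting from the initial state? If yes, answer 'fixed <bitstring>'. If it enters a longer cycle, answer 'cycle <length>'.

Step 0: 00001
Step 1: G0=G4|G3=1|0=1 G1=NOT G4=NOT 1=0 G2=G4=1 G3=G3|G0=0|0=0 G4=1(const) -> 10101
Step 2: G0=G4|G3=1|0=1 G1=NOT G4=NOT 1=0 G2=G4=1 G3=G3|G0=0|1=1 G4=1(const) -> 10111
Step 3: G0=G4|G3=1|1=1 G1=NOT G4=NOT 1=0 G2=G4=1 G3=G3|G0=1|1=1 G4=1(const) -> 10111
Fixed point reached at step 2: 10111

Answer: fixed 10111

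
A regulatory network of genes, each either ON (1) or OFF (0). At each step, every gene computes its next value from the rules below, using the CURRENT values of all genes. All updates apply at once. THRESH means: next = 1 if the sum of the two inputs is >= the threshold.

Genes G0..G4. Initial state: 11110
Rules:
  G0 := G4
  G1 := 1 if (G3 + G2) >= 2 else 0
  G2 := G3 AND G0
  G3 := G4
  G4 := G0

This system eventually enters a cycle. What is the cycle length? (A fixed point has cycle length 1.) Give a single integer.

Step 0: 11110
Step 1: G0=G4=0 G1=(1+1>=2)=1 G2=G3&G0=1&1=1 G3=G4=0 G4=G0=1 -> 01101
Step 2: G0=G4=1 G1=(0+1>=2)=0 G2=G3&G0=0&0=0 G3=G4=1 G4=G0=0 -> 10010
Step 3: G0=G4=0 G1=(1+0>=2)=0 G2=G3&G0=1&1=1 G3=G4=0 G4=G0=1 -> 00101
Step 4: G0=G4=1 G1=(0+1>=2)=0 G2=G3&G0=0&0=0 G3=G4=1 G4=G0=0 -> 10010
State from step 4 equals state from step 2 -> cycle length 2

Answer: 2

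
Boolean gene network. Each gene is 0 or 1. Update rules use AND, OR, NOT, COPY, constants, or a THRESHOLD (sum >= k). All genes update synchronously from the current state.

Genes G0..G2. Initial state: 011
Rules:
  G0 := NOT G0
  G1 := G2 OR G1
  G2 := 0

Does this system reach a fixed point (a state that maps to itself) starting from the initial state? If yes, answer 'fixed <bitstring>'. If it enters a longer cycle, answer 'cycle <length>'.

Step 0: 011
Step 1: G0=NOT G0=NOT 0=1 G1=G2|G1=1|1=1 G2=0(const) -> 110
Step 2: G0=NOT G0=NOT 1=0 G1=G2|G1=0|1=1 G2=0(const) -> 010
Step 3: G0=NOT G0=NOT 0=1 G1=G2|G1=0|1=1 G2=0(const) -> 110
Cycle of length 2 starting at step 1 -> no fixed point

Answer: cycle 2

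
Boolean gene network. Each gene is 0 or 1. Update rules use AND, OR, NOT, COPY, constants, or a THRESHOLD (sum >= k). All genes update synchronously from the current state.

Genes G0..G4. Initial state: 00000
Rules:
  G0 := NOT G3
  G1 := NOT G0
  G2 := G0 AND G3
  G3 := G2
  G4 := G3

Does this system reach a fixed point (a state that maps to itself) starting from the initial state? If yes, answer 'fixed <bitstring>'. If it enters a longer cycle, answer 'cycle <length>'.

Step 0: 00000
Step 1: G0=NOT G3=NOT 0=1 G1=NOT G0=NOT 0=1 G2=G0&G3=0&0=0 G3=G2=0 G4=G3=0 -> 11000
Step 2: G0=NOT G3=NOT 0=1 G1=NOT G0=NOT 1=0 G2=G0&G3=1&0=0 G3=G2=0 G4=G3=0 -> 10000
Step 3: G0=NOT G3=NOT 0=1 G1=NOT G0=NOT 1=0 G2=G0&G3=1&0=0 G3=G2=0 G4=G3=0 -> 10000
Fixed point reached at step 2: 10000

Answer: fixed 10000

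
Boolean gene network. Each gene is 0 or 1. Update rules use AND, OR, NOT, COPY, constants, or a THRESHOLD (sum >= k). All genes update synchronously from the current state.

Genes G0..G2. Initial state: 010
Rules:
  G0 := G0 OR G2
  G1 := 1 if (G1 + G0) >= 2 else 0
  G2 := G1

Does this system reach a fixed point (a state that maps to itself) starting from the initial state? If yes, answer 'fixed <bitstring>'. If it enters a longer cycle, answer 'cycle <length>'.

Step 0: 010
Step 1: G0=G0|G2=0|0=0 G1=(1+0>=2)=0 G2=G1=1 -> 001
Step 2: G0=G0|G2=0|1=1 G1=(0+0>=2)=0 G2=G1=0 -> 100
Step 3: G0=G0|G2=1|0=1 G1=(0+1>=2)=0 G2=G1=0 -> 100
Fixed point reached at step 2: 100

Answer: fixed 100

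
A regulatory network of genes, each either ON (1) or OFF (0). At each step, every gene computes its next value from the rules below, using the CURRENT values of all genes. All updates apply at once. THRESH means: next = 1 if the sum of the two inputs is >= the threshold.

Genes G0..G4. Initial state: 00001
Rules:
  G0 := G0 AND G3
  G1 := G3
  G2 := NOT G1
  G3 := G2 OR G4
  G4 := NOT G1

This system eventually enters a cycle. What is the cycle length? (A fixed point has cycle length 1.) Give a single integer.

Answer: 6

Derivation:
Step 0: 00001
Step 1: G0=G0&G3=0&0=0 G1=G3=0 G2=NOT G1=NOT 0=1 G3=G2|G4=0|1=1 G4=NOT G1=NOT 0=1 -> 00111
Step 2: G0=G0&G3=0&1=0 G1=G3=1 G2=NOT G1=NOT 0=1 G3=G2|G4=1|1=1 G4=NOT G1=NOT 0=1 -> 01111
Step 3: G0=G0&G3=0&1=0 G1=G3=1 G2=NOT G1=NOT 1=0 G3=G2|G4=1|1=1 G4=NOT G1=NOT 1=0 -> 01010
Step 4: G0=G0&G3=0&1=0 G1=G3=1 G2=NOT G1=NOT 1=0 G3=G2|G4=0|0=0 G4=NOT G1=NOT 1=0 -> 01000
Step 5: G0=G0&G3=0&0=0 G1=G3=0 G2=NOT G1=NOT 1=0 G3=G2|G4=0|0=0 G4=NOT G1=NOT 1=0 -> 00000
Step 6: G0=G0&G3=0&0=0 G1=G3=0 G2=NOT G1=NOT 0=1 G3=G2|G4=0|0=0 G4=NOT G1=NOT 0=1 -> 00101
Step 7: G0=G0&G3=0&0=0 G1=G3=0 G2=NOT G1=NOT 0=1 G3=G2|G4=1|1=1 G4=NOT G1=NOT 0=1 -> 00111
State from step 7 equals state from step 1 -> cycle length 6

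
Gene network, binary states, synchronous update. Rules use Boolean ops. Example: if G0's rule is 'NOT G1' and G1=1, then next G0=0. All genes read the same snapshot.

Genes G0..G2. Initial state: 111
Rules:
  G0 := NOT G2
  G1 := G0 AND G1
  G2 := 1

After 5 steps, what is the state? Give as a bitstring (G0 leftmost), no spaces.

Step 1: G0=NOT G2=NOT 1=0 G1=G0&G1=1&1=1 G2=1(const) -> 011
Step 2: G0=NOT G2=NOT 1=0 G1=G0&G1=0&1=0 G2=1(const) -> 001
Step 3: G0=NOT G2=NOT 1=0 G1=G0&G1=0&0=0 G2=1(const) -> 001
Step 4: G0=NOT G2=NOT 1=0 G1=G0&G1=0&0=0 G2=1(const) -> 001
Step 5: G0=NOT G2=NOT 1=0 G1=G0&G1=0&0=0 G2=1(const) -> 001

001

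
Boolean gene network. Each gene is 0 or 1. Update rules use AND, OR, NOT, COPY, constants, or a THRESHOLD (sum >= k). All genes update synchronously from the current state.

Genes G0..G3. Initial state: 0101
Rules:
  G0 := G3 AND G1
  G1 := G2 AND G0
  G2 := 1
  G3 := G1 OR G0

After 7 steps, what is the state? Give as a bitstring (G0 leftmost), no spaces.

Step 1: G0=G3&G1=1&1=1 G1=G2&G0=0&0=0 G2=1(const) G3=G1|G0=1|0=1 -> 1011
Step 2: G0=G3&G1=1&0=0 G1=G2&G0=1&1=1 G2=1(const) G3=G1|G0=0|1=1 -> 0111
Step 3: G0=G3&G1=1&1=1 G1=G2&G0=1&0=0 G2=1(const) G3=G1|G0=1|0=1 -> 1011
Step 4: G0=G3&G1=1&0=0 G1=G2&G0=1&1=1 G2=1(const) G3=G1|G0=0|1=1 -> 0111
Step 5: G0=G3&G1=1&1=1 G1=G2&G0=1&0=0 G2=1(const) G3=G1|G0=1|0=1 -> 1011
Step 6: G0=G3&G1=1&0=0 G1=G2&G0=1&1=1 G2=1(const) G3=G1|G0=0|1=1 -> 0111
Step 7: G0=G3&G1=1&1=1 G1=G2&G0=1&0=0 G2=1(const) G3=G1|G0=1|0=1 -> 1011

1011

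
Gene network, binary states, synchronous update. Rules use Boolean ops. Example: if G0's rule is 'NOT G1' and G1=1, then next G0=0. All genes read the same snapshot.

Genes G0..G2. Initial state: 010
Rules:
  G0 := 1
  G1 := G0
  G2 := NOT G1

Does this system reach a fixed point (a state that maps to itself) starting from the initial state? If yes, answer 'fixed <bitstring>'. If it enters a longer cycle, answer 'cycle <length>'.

Step 0: 010
Step 1: G0=1(const) G1=G0=0 G2=NOT G1=NOT 1=0 -> 100
Step 2: G0=1(const) G1=G0=1 G2=NOT G1=NOT 0=1 -> 111
Step 3: G0=1(const) G1=G0=1 G2=NOT G1=NOT 1=0 -> 110
Step 4: G0=1(const) G1=G0=1 G2=NOT G1=NOT 1=0 -> 110
Fixed point reached at step 3: 110

Answer: fixed 110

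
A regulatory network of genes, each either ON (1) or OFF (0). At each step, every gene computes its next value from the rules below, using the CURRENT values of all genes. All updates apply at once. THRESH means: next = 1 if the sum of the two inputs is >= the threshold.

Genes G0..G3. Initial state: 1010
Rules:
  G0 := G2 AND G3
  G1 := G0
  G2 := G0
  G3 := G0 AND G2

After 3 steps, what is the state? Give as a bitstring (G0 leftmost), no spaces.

Step 1: G0=G2&G3=1&0=0 G1=G0=1 G2=G0=1 G3=G0&G2=1&1=1 -> 0111
Step 2: G0=G2&G3=1&1=1 G1=G0=0 G2=G0=0 G3=G0&G2=0&1=0 -> 1000
Step 3: G0=G2&G3=0&0=0 G1=G0=1 G2=G0=1 G3=G0&G2=1&0=0 -> 0110

0110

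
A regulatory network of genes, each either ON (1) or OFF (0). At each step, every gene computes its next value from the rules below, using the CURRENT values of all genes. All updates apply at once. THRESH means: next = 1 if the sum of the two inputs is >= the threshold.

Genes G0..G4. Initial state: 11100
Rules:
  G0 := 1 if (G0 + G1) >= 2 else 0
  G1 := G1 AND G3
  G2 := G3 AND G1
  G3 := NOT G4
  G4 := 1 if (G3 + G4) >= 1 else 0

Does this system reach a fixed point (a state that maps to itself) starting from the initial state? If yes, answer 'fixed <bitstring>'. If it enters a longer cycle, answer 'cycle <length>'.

Answer: fixed 00001

Derivation:
Step 0: 11100
Step 1: G0=(1+1>=2)=1 G1=G1&G3=1&0=0 G2=G3&G1=0&1=0 G3=NOT G4=NOT 0=1 G4=(0+0>=1)=0 -> 10010
Step 2: G0=(1+0>=2)=0 G1=G1&G3=0&1=0 G2=G3&G1=1&0=0 G3=NOT G4=NOT 0=1 G4=(1+0>=1)=1 -> 00011
Step 3: G0=(0+0>=2)=0 G1=G1&G3=0&1=0 G2=G3&G1=1&0=0 G3=NOT G4=NOT 1=0 G4=(1+1>=1)=1 -> 00001
Step 4: G0=(0+0>=2)=0 G1=G1&G3=0&0=0 G2=G3&G1=0&0=0 G3=NOT G4=NOT 1=0 G4=(0+1>=1)=1 -> 00001
Fixed point reached at step 3: 00001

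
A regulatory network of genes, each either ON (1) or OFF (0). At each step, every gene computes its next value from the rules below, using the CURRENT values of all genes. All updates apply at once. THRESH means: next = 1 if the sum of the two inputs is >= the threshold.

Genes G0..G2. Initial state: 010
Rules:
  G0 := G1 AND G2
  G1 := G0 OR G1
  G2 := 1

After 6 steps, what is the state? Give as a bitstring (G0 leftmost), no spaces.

Step 1: G0=G1&G2=1&0=0 G1=G0|G1=0|1=1 G2=1(const) -> 011
Step 2: G0=G1&G2=1&1=1 G1=G0|G1=0|1=1 G2=1(const) -> 111
Step 3: G0=G1&G2=1&1=1 G1=G0|G1=1|1=1 G2=1(const) -> 111
Step 4: G0=G1&G2=1&1=1 G1=G0|G1=1|1=1 G2=1(const) -> 111
Step 5: G0=G1&G2=1&1=1 G1=G0|G1=1|1=1 G2=1(const) -> 111
Step 6: G0=G1&G2=1&1=1 G1=G0|G1=1|1=1 G2=1(const) -> 111

111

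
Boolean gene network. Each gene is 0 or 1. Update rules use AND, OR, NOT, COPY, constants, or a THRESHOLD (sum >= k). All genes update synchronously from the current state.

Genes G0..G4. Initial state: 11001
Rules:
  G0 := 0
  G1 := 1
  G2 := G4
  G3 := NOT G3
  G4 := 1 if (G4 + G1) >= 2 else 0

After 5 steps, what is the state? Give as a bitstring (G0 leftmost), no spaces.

Step 1: G0=0(const) G1=1(const) G2=G4=1 G3=NOT G3=NOT 0=1 G4=(1+1>=2)=1 -> 01111
Step 2: G0=0(const) G1=1(const) G2=G4=1 G3=NOT G3=NOT 1=0 G4=(1+1>=2)=1 -> 01101
Step 3: G0=0(const) G1=1(const) G2=G4=1 G3=NOT G3=NOT 0=1 G4=(1+1>=2)=1 -> 01111
Step 4: G0=0(const) G1=1(const) G2=G4=1 G3=NOT G3=NOT 1=0 G4=(1+1>=2)=1 -> 01101
Step 5: G0=0(const) G1=1(const) G2=G4=1 G3=NOT G3=NOT 0=1 G4=(1+1>=2)=1 -> 01111

01111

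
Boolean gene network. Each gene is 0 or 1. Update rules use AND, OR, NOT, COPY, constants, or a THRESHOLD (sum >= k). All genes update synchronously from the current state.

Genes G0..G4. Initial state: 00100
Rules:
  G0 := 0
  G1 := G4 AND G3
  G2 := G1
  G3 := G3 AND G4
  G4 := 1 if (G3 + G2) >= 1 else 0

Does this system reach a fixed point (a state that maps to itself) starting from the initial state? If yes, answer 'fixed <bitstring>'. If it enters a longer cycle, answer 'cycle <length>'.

Step 0: 00100
Step 1: G0=0(const) G1=G4&G3=0&0=0 G2=G1=0 G3=G3&G4=0&0=0 G4=(0+1>=1)=1 -> 00001
Step 2: G0=0(const) G1=G4&G3=1&0=0 G2=G1=0 G3=G3&G4=0&1=0 G4=(0+0>=1)=0 -> 00000
Step 3: G0=0(const) G1=G4&G3=0&0=0 G2=G1=0 G3=G3&G4=0&0=0 G4=(0+0>=1)=0 -> 00000
Fixed point reached at step 2: 00000

Answer: fixed 00000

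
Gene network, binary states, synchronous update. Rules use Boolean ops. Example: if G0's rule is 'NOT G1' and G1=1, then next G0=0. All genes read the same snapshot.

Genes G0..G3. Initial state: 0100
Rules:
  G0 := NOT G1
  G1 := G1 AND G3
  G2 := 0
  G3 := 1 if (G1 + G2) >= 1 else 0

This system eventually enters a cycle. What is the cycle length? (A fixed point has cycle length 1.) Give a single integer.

Step 0: 0100
Step 1: G0=NOT G1=NOT 1=0 G1=G1&G3=1&0=0 G2=0(const) G3=(1+0>=1)=1 -> 0001
Step 2: G0=NOT G1=NOT 0=1 G1=G1&G3=0&1=0 G2=0(const) G3=(0+0>=1)=0 -> 1000
Step 3: G0=NOT G1=NOT 0=1 G1=G1&G3=0&0=0 G2=0(const) G3=(0+0>=1)=0 -> 1000
State from step 3 equals state from step 2 -> cycle length 1

Answer: 1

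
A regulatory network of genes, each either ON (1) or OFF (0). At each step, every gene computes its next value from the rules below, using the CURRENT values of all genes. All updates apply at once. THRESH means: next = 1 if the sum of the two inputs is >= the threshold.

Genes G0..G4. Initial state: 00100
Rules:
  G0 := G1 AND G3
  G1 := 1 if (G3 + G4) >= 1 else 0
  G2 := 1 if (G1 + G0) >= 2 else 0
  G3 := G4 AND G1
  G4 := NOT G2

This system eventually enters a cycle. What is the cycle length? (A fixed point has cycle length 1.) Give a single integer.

Step 0: 00100
Step 1: G0=G1&G3=0&0=0 G1=(0+0>=1)=0 G2=(0+0>=2)=0 G3=G4&G1=0&0=0 G4=NOT G2=NOT 1=0 -> 00000
Step 2: G0=G1&G3=0&0=0 G1=(0+0>=1)=0 G2=(0+0>=2)=0 G3=G4&G1=0&0=0 G4=NOT G2=NOT 0=1 -> 00001
Step 3: G0=G1&G3=0&0=0 G1=(0+1>=1)=1 G2=(0+0>=2)=0 G3=G4&G1=1&0=0 G4=NOT G2=NOT 0=1 -> 01001
Step 4: G0=G1&G3=1&0=0 G1=(0+1>=1)=1 G2=(1+0>=2)=0 G3=G4&G1=1&1=1 G4=NOT G2=NOT 0=1 -> 01011
Step 5: G0=G1&G3=1&1=1 G1=(1+1>=1)=1 G2=(1+0>=2)=0 G3=G4&G1=1&1=1 G4=NOT G2=NOT 0=1 -> 11011
Step 6: G0=G1&G3=1&1=1 G1=(1+1>=1)=1 G2=(1+1>=2)=1 G3=G4&G1=1&1=1 G4=NOT G2=NOT 0=1 -> 11111
Step 7: G0=G1&G3=1&1=1 G1=(1+1>=1)=1 G2=(1+1>=2)=1 G3=G4&G1=1&1=1 G4=NOT G2=NOT 1=0 -> 11110
Step 8: G0=G1&G3=1&1=1 G1=(1+0>=1)=1 G2=(1+1>=2)=1 G3=G4&G1=0&1=0 G4=NOT G2=NOT 1=0 -> 11100
Step 9: G0=G1&G3=1&0=0 G1=(0+0>=1)=0 G2=(1+1>=2)=1 G3=G4&G1=0&1=0 G4=NOT G2=NOT 1=0 -> 00100
State from step 9 equals state from step 0 -> cycle length 9

Answer: 9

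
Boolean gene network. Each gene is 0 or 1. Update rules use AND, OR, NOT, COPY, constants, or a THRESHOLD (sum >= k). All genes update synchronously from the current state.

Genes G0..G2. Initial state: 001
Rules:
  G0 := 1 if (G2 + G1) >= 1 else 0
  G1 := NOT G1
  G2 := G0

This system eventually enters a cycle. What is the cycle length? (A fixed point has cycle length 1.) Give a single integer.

Step 0: 001
Step 1: G0=(1+0>=1)=1 G1=NOT G1=NOT 0=1 G2=G0=0 -> 110
Step 2: G0=(0+1>=1)=1 G1=NOT G1=NOT 1=0 G2=G0=1 -> 101
Step 3: G0=(1+0>=1)=1 G1=NOT G1=NOT 0=1 G2=G0=1 -> 111
Step 4: G0=(1+1>=1)=1 G1=NOT G1=NOT 1=0 G2=G0=1 -> 101
State from step 4 equals state from step 2 -> cycle length 2

Answer: 2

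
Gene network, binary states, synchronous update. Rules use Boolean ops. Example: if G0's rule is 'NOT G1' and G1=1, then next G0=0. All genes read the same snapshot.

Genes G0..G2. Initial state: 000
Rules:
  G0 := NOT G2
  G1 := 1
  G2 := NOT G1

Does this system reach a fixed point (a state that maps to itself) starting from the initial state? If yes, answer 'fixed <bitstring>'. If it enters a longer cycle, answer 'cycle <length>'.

Answer: fixed 110

Derivation:
Step 0: 000
Step 1: G0=NOT G2=NOT 0=1 G1=1(const) G2=NOT G1=NOT 0=1 -> 111
Step 2: G0=NOT G2=NOT 1=0 G1=1(const) G2=NOT G1=NOT 1=0 -> 010
Step 3: G0=NOT G2=NOT 0=1 G1=1(const) G2=NOT G1=NOT 1=0 -> 110
Step 4: G0=NOT G2=NOT 0=1 G1=1(const) G2=NOT G1=NOT 1=0 -> 110
Fixed point reached at step 3: 110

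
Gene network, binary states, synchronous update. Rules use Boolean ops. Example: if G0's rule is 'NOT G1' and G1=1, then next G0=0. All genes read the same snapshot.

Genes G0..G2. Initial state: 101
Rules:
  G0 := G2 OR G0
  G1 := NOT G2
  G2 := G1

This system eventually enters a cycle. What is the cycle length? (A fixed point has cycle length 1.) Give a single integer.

Step 0: 101
Step 1: G0=G2|G0=1|1=1 G1=NOT G2=NOT 1=0 G2=G1=0 -> 100
Step 2: G0=G2|G0=0|1=1 G1=NOT G2=NOT 0=1 G2=G1=0 -> 110
Step 3: G0=G2|G0=0|1=1 G1=NOT G2=NOT 0=1 G2=G1=1 -> 111
Step 4: G0=G2|G0=1|1=1 G1=NOT G2=NOT 1=0 G2=G1=1 -> 101
State from step 4 equals state from step 0 -> cycle length 4

Answer: 4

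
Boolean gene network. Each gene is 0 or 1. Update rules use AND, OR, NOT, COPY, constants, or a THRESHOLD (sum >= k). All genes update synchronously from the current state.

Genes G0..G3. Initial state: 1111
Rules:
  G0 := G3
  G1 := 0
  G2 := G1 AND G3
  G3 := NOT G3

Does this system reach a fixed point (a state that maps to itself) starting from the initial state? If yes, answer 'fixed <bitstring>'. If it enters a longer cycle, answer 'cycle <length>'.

Answer: cycle 2

Derivation:
Step 0: 1111
Step 1: G0=G3=1 G1=0(const) G2=G1&G3=1&1=1 G3=NOT G3=NOT 1=0 -> 1010
Step 2: G0=G3=0 G1=0(const) G2=G1&G3=0&0=0 G3=NOT G3=NOT 0=1 -> 0001
Step 3: G0=G3=1 G1=0(const) G2=G1&G3=0&1=0 G3=NOT G3=NOT 1=0 -> 1000
Step 4: G0=G3=0 G1=0(const) G2=G1&G3=0&0=0 G3=NOT G3=NOT 0=1 -> 0001
Cycle of length 2 starting at step 2 -> no fixed point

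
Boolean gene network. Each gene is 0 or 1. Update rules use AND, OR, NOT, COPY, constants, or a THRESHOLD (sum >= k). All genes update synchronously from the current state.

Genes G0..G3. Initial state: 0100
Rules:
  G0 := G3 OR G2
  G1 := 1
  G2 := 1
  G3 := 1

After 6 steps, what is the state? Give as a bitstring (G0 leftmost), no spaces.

Step 1: G0=G3|G2=0|0=0 G1=1(const) G2=1(const) G3=1(const) -> 0111
Step 2: G0=G3|G2=1|1=1 G1=1(const) G2=1(const) G3=1(const) -> 1111
Step 3: G0=G3|G2=1|1=1 G1=1(const) G2=1(const) G3=1(const) -> 1111
Step 4: G0=G3|G2=1|1=1 G1=1(const) G2=1(const) G3=1(const) -> 1111
Step 5: G0=G3|G2=1|1=1 G1=1(const) G2=1(const) G3=1(const) -> 1111
Step 6: G0=G3|G2=1|1=1 G1=1(const) G2=1(const) G3=1(const) -> 1111

1111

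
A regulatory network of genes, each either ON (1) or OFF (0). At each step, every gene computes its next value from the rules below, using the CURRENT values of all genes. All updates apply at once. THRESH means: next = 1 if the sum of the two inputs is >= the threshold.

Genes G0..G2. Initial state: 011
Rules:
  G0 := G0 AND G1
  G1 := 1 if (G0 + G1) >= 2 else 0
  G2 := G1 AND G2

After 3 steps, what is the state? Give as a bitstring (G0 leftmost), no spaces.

Step 1: G0=G0&G1=0&1=0 G1=(0+1>=2)=0 G2=G1&G2=1&1=1 -> 001
Step 2: G0=G0&G1=0&0=0 G1=(0+0>=2)=0 G2=G1&G2=0&1=0 -> 000
Step 3: G0=G0&G1=0&0=0 G1=(0+0>=2)=0 G2=G1&G2=0&0=0 -> 000

000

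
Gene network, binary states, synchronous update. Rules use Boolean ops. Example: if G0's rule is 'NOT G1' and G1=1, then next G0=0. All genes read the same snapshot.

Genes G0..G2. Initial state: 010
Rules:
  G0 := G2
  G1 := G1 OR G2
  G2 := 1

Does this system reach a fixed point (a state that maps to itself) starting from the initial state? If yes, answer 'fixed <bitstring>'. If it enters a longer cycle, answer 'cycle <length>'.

Answer: fixed 111

Derivation:
Step 0: 010
Step 1: G0=G2=0 G1=G1|G2=1|0=1 G2=1(const) -> 011
Step 2: G0=G2=1 G1=G1|G2=1|1=1 G2=1(const) -> 111
Step 3: G0=G2=1 G1=G1|G2=1|1=1 G2=1(const) -> 111
Fixed point reached at step 2: 111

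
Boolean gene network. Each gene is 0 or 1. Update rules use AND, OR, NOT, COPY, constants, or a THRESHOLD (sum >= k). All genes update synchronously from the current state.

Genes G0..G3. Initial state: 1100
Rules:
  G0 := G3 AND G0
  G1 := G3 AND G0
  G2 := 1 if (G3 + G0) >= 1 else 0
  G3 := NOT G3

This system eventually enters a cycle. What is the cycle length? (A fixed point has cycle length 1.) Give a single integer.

Step 0: 1100
Step 1: G0=G3&G0=0&1=0 G1=G3&G0=0&1=0 G2=(0+1>=1)=1 G3=NOT G3=NOT 0=1 -> 0011
Step 2: G0=G3&G0=1&0=0 G1=G3&G0=1&0=0 G2=(1+0>=1)=1 G3=NOT G3=NOT 1=0 -> 0010
Step 3: G0=G3&G0=0&0=0 G1=G3&G0=0&0=0 G2=(0+0>=1)=0 G3=NOT G3=NOT 0=1 -> 0001
Step 4: G0=G3&G0=1&0=0 G1=G3&G0=1&0=0 G2=(1+0>=1)=1 G3=NOT G3=NOT 1=0 -> 0010
State from step 4 equals state from step 2 -> cycle length 2

Answer: 2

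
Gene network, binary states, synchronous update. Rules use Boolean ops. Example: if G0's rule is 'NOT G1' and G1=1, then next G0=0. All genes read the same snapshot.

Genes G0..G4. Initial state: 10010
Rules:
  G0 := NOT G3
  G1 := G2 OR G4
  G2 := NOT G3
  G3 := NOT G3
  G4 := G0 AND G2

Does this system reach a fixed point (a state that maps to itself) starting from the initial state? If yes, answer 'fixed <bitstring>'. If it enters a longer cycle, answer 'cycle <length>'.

Answer: cycle 2

Derivation:
Step 0: 10010
Step 1: G0=NOT G3=NOT 1=0 G1=G2|G4=0|0=0 G2=NOT G3=NOT 1=0 G3=NOT G3=NOT 1=0 G4=G0&G2=1&0=0 -> 00000
Step 2: G0=NOT G3=NOT 0=1 G1=G2|G4=0|0=0 G2=NOT G3=NOT 0=1 G3=NOT G3=NOT 0=1 G4=G0&G2=0&0=0 -> 10110
Step 3: G0=NOT G3=NOT 1=0 G1=G2|G4=1|0=1 G2=NOT G3=NOT 1=0 G3=NOT G3=NOT 1=0 G4=G0&G2=1&1=1 -> 01001
Step 4: G0=NOT G3=NOT 0=1 G1=G2|G4=0|1=1 G2=NOT G3=NOT 0=1 G3=NOT G3=NOT 0=1 G4=G0&G2=0&0=0 -> 11110
Step 5: G0=NOT G3=NOT 1=0 G1=G2|G4=1|0=1 G2=NOT G3=NOT 1=0 G3=NOT G3=NOT 1=0 G4=G0&G2=1&1=1 -> 01001
Cycle of length 2 starting at step 3 -> no fixed point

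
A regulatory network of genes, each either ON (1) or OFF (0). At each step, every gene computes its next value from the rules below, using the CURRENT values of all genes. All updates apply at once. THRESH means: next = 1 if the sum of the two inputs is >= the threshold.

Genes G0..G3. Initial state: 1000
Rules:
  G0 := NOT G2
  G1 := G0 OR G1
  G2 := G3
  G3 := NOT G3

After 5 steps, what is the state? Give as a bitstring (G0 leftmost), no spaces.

Step 1: G0=NOT G2=NOT 0=1 G1=G0|G1=1|0=1 G2=G3=0 G3=NOT G3=NOT 0=1 -> 1101
Step 2: G0=NOT G2=NOT 0=1 G1=G0|G1=1|1=1 G2=G3=1 G3=NOT G3=NOT 1=0 -> 1110
Step 3: G0=NOT G2=NOT 1=0 G1=G0|G1=1|1=1 G2=G3=0 G3=NOT G3=NOT 0=1 -> 0101
Step 4: G0=NOT G2=NOT 0=1 G1=G0|G1=0|1=1 G2=G3=1 G3=NOT G3=NOT 1=0 -> 1110
Step 5: G0=NOT G2=NOT 1=0 G1=G0|G1=1|1=1 G2=G3=0 G3=NOT G3=NOT 0=1 -> 0101

0101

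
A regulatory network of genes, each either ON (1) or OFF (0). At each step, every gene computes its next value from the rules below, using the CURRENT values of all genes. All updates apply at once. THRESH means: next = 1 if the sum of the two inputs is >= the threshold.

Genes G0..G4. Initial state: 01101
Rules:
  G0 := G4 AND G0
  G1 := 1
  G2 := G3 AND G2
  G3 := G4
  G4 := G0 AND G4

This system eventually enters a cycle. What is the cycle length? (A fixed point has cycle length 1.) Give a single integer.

Answer: 1

Derivation:
Step 0: 01101
Step 1: G0=G4&G0=1&0=0 G1=1(const) G2=G3&G2=0&1=0 G3=G4=1 G4=G0&G4=0&1=0 -> 01010
Step 2: G0=G4&G0=0&0=0 G1=1(const) G2=G3&G2=1&0=0 G3=G4=0 G4=G0&G4=0&0=0 -> 01000
Step 3: G0=G4&G0=0&0=0 G1=1(const) G2=G3&G2=0&0=0 G3=G4=0 G4=G0&G4=0&0=0 -> 01000
State from step 3 equals state from step 2 -> cycle length 1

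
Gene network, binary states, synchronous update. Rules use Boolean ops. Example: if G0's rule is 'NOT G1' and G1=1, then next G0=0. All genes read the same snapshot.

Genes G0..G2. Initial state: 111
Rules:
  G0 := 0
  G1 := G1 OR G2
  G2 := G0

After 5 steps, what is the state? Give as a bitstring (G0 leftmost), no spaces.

Step 1: G0=0(const) G1=G1|G2=1|1=1 G2=G0=1 -> 011
Step 2: G0=0(const) G1=G1|G2=1|1=1 G2=G0=0 -> 010
Step 3: G0=0(const) G1=G1|G2=1|0=1 G2=G0=0 -> 010
Step 4: G0=0(const) G1=G1|G2=1|0=1 G2=G0=0 -> 010
Step 5: G0=0(const) G1=G1|G2=1|0=1 G2=G0=0 -> 010

010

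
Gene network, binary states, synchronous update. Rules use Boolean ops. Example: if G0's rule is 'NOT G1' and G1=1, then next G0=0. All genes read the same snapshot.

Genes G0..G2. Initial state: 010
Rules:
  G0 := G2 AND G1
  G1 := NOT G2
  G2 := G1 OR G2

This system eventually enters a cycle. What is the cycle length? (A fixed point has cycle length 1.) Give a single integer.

Answer: 1

Derivation:
Step 0: 010
Step 1: G0=G2&G1=0&1=0 G1=NOT G2=NOT 0=1 G2=G1|G2=1|0=1 -> 011
Step 2: G0=G2&G1=1&1=1 G1=NOT G2=NOT 1=0 G2=G1|G2=1|1=1 -> 101
Step 3: G0=G2&G1=1&0=0 G1=NOT G2=NOT 1=0 G2=G1|G2=0|1=1 -> 001
Step 4: G0=G2&G1=1&0=0 G1=NOT G2=NOT 1=0 G2=G1|G2=0|1=1 -> 001
State from step 4 equals state from step 3 -> cycle length 1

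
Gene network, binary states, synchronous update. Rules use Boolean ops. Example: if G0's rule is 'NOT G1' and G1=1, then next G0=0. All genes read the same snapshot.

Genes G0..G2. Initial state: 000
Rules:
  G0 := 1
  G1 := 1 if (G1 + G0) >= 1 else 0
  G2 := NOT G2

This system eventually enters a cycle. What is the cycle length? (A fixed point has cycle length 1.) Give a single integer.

Step 0: 000
Step 1: G0=1(const) G1=(0+0>=1)=0 G2=NOT G2=NOT 0=1 -> 101
Step 2: G0=1(const) G1=(0+1>=1)=1 G2=NOT G2=NOT 1=0 -> 110
Step 3: G0=1(const) G1=(1+1>=1)=1 G2=NOT G2=NOT 0=1 -> 111
Step 4: G0=1(const) G1=(1+1>=1)=1 G2=NOT G2=NOT 1=0 -> 110
State from step 4 equals state from step 2 -> cycle length 2

Answer: 2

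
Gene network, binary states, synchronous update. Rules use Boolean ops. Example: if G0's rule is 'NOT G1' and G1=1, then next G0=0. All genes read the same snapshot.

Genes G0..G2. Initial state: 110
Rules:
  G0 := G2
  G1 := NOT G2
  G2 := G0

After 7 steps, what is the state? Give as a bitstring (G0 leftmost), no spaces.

Step 1: G0=G2=0 G1=NOT G2=NOT 0=1 G2=G0=1 -> 011
Step 2: G0=G2=1 G1=NOT G2=NOT 1=0 G2=G0=0 -> 100
Step 3: G0=G2=0 G1=NOT G2=NOT 0=1 G2=G0=1 -> 011
Step 4: G0=G2=1 G1=NOT G2=NOT 1=0 G2=G0=0 -> 100
Step 5: G0=G2=0 G1=NOT G2=NOT 0=1 G2=G0=1 -> 011
Step 6: G0=G2=1 G1=NOT G2=NOT 1=0 G2=G0=0 -> 100
Step 7: G0=G2=0 G1=NOT G2=NOT 0=1 G2=G0=1 -> 011

011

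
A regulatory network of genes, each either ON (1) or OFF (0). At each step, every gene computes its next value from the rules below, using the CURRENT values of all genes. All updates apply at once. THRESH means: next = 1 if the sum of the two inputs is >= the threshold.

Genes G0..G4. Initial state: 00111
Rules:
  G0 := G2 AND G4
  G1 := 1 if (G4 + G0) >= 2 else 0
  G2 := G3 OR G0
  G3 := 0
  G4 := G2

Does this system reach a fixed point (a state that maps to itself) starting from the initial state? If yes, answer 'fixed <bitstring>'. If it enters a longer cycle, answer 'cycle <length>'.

Step 0: 00111
Step 1: G0=G2&G4=1&1=1 G1=(1+0>=2)=0 G2=G3|G0=1|0=1 G3=0(const) G4=G2=1 -> 10101
Step 2: G0=G2&G4=1&1=1 G1=(1+1>=2)=1 G2=G3|G0=0|1=1 G3=0(const) G4=G2=1 -> 11101
Step 3: G0=G2&G4=1&1=1 G1=(1+1>=2)=1 G2=G3|G0=0|1=1 G3=0(const) G4=G2=1 -> 11101
Fixed point reached at step 2: 11101

Answer: fixed 11101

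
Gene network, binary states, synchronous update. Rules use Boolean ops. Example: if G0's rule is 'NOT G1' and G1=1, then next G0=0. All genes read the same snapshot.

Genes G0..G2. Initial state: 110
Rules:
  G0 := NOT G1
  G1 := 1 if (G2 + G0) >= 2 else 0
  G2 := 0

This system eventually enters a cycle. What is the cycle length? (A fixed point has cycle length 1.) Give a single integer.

Step 0: 110
Step 1: G0=NOT G1=NOT 1=0 G1=(0+1>=2)=0 G2=0(const) -> 000
Step 2: G0=NOT G1=NOT 0=1 G1=(0+0>=2)=0 G2=0(const) -> 100
Step 3: G0=NOT G1=NOT 0=1 G1=(0+1>=2)=0 G2=0(const) -> 100
State from step 3 equals state from step 2 -> cycle length 1

Answer: 1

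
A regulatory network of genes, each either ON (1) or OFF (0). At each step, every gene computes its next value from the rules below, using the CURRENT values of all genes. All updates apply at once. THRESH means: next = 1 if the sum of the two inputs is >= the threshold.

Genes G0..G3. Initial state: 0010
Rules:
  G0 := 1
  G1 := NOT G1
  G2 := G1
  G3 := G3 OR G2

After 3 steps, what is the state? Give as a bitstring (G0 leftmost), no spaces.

Step 1: G0=1(const) G1=NOT G1=NOT 0=1 G2=G1=0 G3=G3|G2=0|1=1 -> 1101
Step 2: G0=1(const) G1=NOT G1=NOT 1=0 G2=G1=1 G3=G3|G2=1|0=1 -> 1011
Step 3: G0=1(const) G1=NOT G1=NOT 0=1 G2=G1=0 G3=G3|G2=1|1=1 -> 1101

1101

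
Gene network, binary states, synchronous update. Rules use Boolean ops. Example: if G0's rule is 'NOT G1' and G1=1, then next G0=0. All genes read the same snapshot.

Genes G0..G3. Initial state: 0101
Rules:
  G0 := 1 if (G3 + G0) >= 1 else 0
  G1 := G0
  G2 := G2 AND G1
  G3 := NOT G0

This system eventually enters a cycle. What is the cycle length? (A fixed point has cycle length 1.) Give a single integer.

Step 0: 0101
Step 1: G0=(1+0>=1)=1 G1=G0=0 G2=G2&G1=0&1=0 G3=NOT G0=NOT 0=1 -> 1001
Step 2: G0=(1+1>=1)=1 G1=G0=1 G2=G2&G1=0&0=0 G3=NOT G0=NOT 1=0 -> 1100
Step 3: G0=(0+1>=1)=1 G1=G0=1 G2=G2&G1=0&1=0 G3=NOT G0=NOT 1=0 -> 1100
State from step 3 equals state from step 2 -> cycle length 1

Answer: 1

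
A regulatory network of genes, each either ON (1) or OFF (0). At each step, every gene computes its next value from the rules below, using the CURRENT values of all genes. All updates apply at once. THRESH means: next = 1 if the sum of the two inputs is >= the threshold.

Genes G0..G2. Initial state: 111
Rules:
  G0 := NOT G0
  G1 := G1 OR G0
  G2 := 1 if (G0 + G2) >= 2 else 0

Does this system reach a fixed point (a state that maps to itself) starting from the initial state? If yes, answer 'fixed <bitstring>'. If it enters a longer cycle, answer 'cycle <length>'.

Answer: cycle 2

Derivation:
Step 0: 111
Step 1: G0=NOT G0=NOT 1=0 G1=G1|G0=1|1=1 G2=(1+1>=2)=1 -> 011
Step 2: G0=NOT G0=NOT 0=1 G1=G1|G0=1|0=1 G2=(0+1>=2)=0 -> 110
Step 3: G0=NOT G0=NOT 1=0 G1=G1|G0=1|1=1 G2=(1+0>=2)=0 -> 010
Step 4: G0=NOT G0=NOT 0=1 G1=G1|G0=1|0=1 G2=(0+0>=2)=0 -> 110
Cycle of length 2 starting at step 2 -> no fixed point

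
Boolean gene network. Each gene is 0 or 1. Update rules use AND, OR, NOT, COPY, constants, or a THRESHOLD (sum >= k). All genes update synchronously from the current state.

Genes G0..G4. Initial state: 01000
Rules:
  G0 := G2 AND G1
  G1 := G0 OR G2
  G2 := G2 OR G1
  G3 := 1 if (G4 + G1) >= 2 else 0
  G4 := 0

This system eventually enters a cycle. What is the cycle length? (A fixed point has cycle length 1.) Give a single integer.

Answer: 1

Derivation:
Step 0: 01000
Step 1: G0=G2&G1=0&1=0 G1=G0|G2=0|0=0 G2=G2|G1=0|1=1 G3=(0+1>=2)=0 G4=0(const) -> 00100
Step 2: G0=G2&G1=1&0=0 G1=G0|G2=0|1=1 G2=G2|G1=1|0=1 G3=(0+0>=2)=0 G4=0(const) -> 01100
Step 3: G0=G2&G1=1&1=1 G1=G0|G2=0|1=1 G2=G2|G1=1|1=1 G3=(0+1>=2)=0 G4=0(const) -> 11100
Step 4: G0=G2&G1=1&1=1 G1=G0|G2=1|1=1 G2=G2|G1=1|1=1 G3=(0+1>=2)=0 G4=0(const) -> 11100
State from step 4 equals state from step 3 -> cycle length 1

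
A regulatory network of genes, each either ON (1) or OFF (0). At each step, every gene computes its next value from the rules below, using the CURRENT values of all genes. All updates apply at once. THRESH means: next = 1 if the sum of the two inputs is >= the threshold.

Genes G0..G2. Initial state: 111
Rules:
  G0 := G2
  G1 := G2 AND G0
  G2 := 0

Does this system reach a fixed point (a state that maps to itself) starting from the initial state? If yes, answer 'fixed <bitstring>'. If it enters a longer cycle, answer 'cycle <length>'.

Step 0: 111
Step 1: G0=G2=1 G1=G2&G0=1&1=1 G2=0(const) -> 110
Step 2: G0=G2=0 G1=G2&G0=0&1=0 G2=0(const) -> 000
Step 3: G0=G2=0 G1=G2&G0=0&0=0 G2=0(const) -> 000
Fixed point reached at step 2: 000

Answer: fixed 000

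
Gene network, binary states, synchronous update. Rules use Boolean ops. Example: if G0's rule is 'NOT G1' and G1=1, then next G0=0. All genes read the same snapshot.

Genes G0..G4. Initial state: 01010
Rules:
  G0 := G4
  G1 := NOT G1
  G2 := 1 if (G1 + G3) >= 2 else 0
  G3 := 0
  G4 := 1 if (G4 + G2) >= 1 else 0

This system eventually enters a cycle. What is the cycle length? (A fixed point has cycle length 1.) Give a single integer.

Answer: 2

Derivation:
Step 0: 01010
Step 1: G0=G4=0 G1=NOT G1=NOT 1=0 G2=(1+1>=2)=1 G3=0(const) G4=(0+0>=1)=0 -> 00100
Step 2: G0=G4=0 G1=NOT G1=NOT 0=1 G2=(0+0>=2)=0 G3=0(const) G4=(0+1>=1)=1 -> 01001
Step 3: G0=G4=1 G1=NOT G1=NOT 1=0 G2=(1+0>=2)=0 G3=0(const) G4=(1+0>=1)=1 -> 10001
Step 4: G0=G4=1 G1=NOT G1=NOT 0=1 G2=(0+0>=2)=0 G3=0(const) G4=(1+0>=1)=1 -> 11001
Step 5: G0=G4=1 G1=NOT G1=NOT 1=0 G2=(1+0>=2)=0 G3=0(const) G4=(1+0>=1)=1 -> 10001
State from step 5 equals state from step 3 -> cycle length 2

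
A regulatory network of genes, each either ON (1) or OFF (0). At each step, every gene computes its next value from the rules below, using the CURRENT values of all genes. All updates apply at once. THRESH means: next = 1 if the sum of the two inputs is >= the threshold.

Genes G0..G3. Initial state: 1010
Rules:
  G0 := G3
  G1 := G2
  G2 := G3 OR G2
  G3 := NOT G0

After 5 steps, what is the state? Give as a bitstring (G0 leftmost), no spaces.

Step 1: G0=G3=0 G1=G2=1 G2=G3|G2=0|1=1 G3=NOT G0=NOT 1=0 -> 0110
Step 2: G0=G3=0 G1=G2=1 G2=G3|G2=0|1=1 G3=NOT G0=NOT 0=1 -> 0111
Step 3: G0=G3=1 G1=G2=1 G2=G3|G2=1|1=1 G3=NOT G0=NOT 0=1 -> 1111
Step 4: G0=G3=1 G1=G2=1 G2=G3|G2=1|1=1 G3=NOT G0=NOT 1=0 -> 1110
Step 5: G0=G3=0 G1=G2=1 G2=G3|G2=0|1=1 G3=NOT G0=NOT 1=0 -> 0110

0110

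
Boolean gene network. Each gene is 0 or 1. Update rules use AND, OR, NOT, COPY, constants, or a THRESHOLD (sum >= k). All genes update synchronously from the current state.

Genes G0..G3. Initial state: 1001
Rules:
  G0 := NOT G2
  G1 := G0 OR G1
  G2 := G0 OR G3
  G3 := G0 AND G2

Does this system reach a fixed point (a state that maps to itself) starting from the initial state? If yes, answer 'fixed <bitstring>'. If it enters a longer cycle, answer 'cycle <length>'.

Step 0: 1001
Step 1: G0=NOT G2=NOT 0=1 G1=G0|G1=1|0=1 G2=G0|G3=1|1=1 G3=G0&G2=1&0=0 -> 1110
Step 2: G0=NOT G2=NOT 1=0 G1=G0|G1=1|1=1 G2=G0|G3=1|0=1 G3=G0&G2=1&1=1 -> 0111
Step 3: G0=NOT G2=NOT 1=0 G1=G0|G1=0|1=1 G2=G0|G3=0|1=1 G3=G0&G2=0&1=0 -> 0110
Step 4: G0=NOT G2=NOT 1=0 G1=G0|G1=0|1=1 G2=G0|G3=0|0=0 G3=G0&G2=0&1=0 -> 0100
Step 5: G0=NOT G2=NOT 0=1 G1=G0|G1=0|1=1 G2=G0|G3=0|0=0 G3=G0&G2=0&0=0 -> 1100
Step 6: G0=NOT G2=NOT 0=1 G1=G0|G1=1|1=1 G2=G0|G3=1|0=1 G3=G0&G2=1&0=0 -> 1110
Cycle of length 5 starting at step 1 -> no fixed point

Answer: cycle 5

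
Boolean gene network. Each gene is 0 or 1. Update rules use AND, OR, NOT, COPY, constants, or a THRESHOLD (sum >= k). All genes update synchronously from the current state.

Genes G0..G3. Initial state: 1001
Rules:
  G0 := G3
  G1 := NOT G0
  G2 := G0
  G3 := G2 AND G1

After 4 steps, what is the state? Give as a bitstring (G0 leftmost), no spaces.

Step 1: G0=G3=1 G1=NOT G0=NOT 1=0 G2=G0=1 G3=G2&G1=0&0=0 -> 1010
Step 2: G0=G3=0 G1=NOT G0=NOT 1=0 G2=G0=1 G3=G2&G1=1&0=0 -> 0010
Step 3: G0=G3=0 G1=NOT G0=NOT 0=1 G2=G0=0 G3=G2&G1=1&0=0 -> 0100
Step 4: G0=G3=0 G1=NOT G0=NOT 0=1 G2=G0=0 G3=G2&G1=0&1=0 -> 0100

0100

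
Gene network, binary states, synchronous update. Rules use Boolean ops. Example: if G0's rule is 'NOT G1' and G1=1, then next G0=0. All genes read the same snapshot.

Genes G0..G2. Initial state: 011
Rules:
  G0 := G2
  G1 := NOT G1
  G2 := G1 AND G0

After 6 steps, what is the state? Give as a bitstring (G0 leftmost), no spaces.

Step 1: G0=G2=1 G1=NOT G1=NOT 1=0 G2=G1&G0=1&0=0 -> 100
Step 2: G0=G2=0 G1=NOT G1=NOT 0=1 G2=G1&G0=0&1=0 -> 010
Step 3: G0=G2=0 G1=NOT G1=NOT 1=0 G2=G1&G0=1&0=0 -> 000
Step 4: G0=G2=0 G1=NOT G1=NOT 0=1 G2=G1&G0=0&0=0 -> 010
Step 5: G0=G2=0 G1=NOT G1=NOT 1=0 G2=G1&G0=1&0=0 -> 000
Step 6: G0=G2=0 G1=NOT G1=NOT 0=1 G2=G1&G0=0&0=0 -> 010

010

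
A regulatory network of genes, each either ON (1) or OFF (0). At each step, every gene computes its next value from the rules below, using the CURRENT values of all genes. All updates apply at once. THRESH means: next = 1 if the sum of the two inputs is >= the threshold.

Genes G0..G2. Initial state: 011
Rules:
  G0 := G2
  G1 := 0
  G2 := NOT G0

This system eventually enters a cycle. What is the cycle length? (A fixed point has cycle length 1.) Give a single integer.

Answer: 4

Derivation:
Step 0: 011
Step 1: G0=G2=1 G1=0(const) G2=NOT G0=NOT 0=1 -> 101
Step 2: G0=G2=1 G1=0(const) G2=NOT G0=NOT 1=0 -> 100
Step 3: G0=G2=0 G1=0(const) G2=NOT G0=NOT 1=0 -> 000
Step 4: G0=G2=0 G1=0(const) G2=NOT G0=NOT 0=1 -> 001
Step 5: G0=G2=1 G1=0(const) G2=NOT G0=NOT 0=1 -> 101
State from step 5 equals state from step 1 -> cycle length 4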